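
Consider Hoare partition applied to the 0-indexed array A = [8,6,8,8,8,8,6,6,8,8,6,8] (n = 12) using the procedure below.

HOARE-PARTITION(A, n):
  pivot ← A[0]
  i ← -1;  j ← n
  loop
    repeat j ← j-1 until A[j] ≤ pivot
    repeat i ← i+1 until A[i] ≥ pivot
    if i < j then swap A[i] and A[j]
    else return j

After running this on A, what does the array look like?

[8,6,6,8,8,6,6,8,8,8,8,8]

pivot=8
j stops at 11 (8), i stops at 0 (8); swap ⇒ [8,6,8,8,8,8,6,6,8,8,6,8]
j stops at 10 (6), i stops at 2 (8); swap ⇒ [8,6,6,8,8,8,6,6,8,8,8,8]
j stops at 9 (8), i stops at 3 (8); swap ⇒ [8,6,6,8,8,8,6,6,8,8,8,8]
j stops at 8 (8), i stops at 4 (8); swap ⇒ [8,6,6,8,8,8,6,6,8,8,8,8]
j stops at 7 (6), i stops at 5 (8); swap ⇒ [8,6,6,8,8,6,6,8,8,8,8,8]
j stops at 6, i stops at 7; i≥j ⇒ return 6. A=[8,6,6,8,8,6,6,8,8,8,8,8]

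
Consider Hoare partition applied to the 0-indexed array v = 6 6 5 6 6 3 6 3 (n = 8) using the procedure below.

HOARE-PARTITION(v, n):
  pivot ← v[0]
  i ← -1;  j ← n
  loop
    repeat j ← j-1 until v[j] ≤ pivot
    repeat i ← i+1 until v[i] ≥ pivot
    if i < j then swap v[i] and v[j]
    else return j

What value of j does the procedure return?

4

pivot = v[0] = 6; i = -1, j = 8
j→7 (v[7]=3≤6), i→0 (v[0]=6≥6); i<j, swap → 3 6 5 6 6 3 6 6
j→6 (v[6]=6≤6), i→1 (v[1]=6≥6); i<j, swap → 3 6 5 6 6 3 6 6
j→5 (v[5]=3≤6), i→3 (v[3]=6≥6); i<j, swap → 3 6 5 3 6 6 6 6
j→4, i→4; i≥j, return j=4. v = 3 6 5 3 6 6 6 6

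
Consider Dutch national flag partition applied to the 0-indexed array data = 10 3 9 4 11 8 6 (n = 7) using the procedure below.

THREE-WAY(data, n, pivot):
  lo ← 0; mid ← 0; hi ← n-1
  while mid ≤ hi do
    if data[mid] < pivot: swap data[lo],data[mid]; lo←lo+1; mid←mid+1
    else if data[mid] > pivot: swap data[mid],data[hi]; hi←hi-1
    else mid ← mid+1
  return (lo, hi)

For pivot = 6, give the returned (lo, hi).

lo=0 mid=0 hi=6
10>6: swap(0,6), hi=5 ⇒ 6 3 9 4 11 8 10
6=6: mid=1
3<6: swap(0,1), lo=1 mid=2 ⇒ 3 6 9 4 11 8 10
9>6: swap(2,5), hi=4 ⇒ 3 6 8 4 11 9 10
8>6: swap(2,4), hi=3 ⇒ 3 6 11 4 8 9 10
11>6: swap(2,3), hi=2 ⇒ 3 6 4 11 8 9 10
4<6: swap(1,2), lo=2 mid=3 ⇒ 3 4 6 11 8 9 10
done. lo=2 hi=2; data=3 4 6 11 8 9 10

(2, 2)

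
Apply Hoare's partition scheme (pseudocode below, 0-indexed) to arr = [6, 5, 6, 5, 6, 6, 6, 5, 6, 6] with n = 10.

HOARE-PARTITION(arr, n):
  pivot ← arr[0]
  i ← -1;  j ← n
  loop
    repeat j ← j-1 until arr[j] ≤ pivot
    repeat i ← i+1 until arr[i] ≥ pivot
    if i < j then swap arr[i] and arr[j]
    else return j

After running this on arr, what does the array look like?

pivot = arr[0] = 6; i = -1, j = 10
j→9 (arr[9]=6≤6), i→0 (arr[0]=6≥6); i<j, swap → [6, 5, 6, 5, 6, 6, 6, 5, 6, 6]
j→8 (arr[8]=6≤6), i→2 (arr[2]=6≥6); i<j, swap → [6, 5, 6, 5, 6, 6, 6, 5, 6, 6]
j→7 (arr[7]=5≤6), i→4 (arr[4]=6≥6); i<j, swap → [6, 5, 6, 5, 5, 6, 6, 6, 6, 6]
j→6 (arr[6]=6≤6), i→5 (arr[5]=6≥6); i<j, swap → [6, 5, 6, 5, 5, 6, 6, 6, 6, 6]
j→5, i→6; i≥j, return j=5. arr = [6, 5, 6, 5, 5, 6, 6, 6, 6, 6]

[6, 5, 6, 5, 5, 6, 6, 6, 6, 6]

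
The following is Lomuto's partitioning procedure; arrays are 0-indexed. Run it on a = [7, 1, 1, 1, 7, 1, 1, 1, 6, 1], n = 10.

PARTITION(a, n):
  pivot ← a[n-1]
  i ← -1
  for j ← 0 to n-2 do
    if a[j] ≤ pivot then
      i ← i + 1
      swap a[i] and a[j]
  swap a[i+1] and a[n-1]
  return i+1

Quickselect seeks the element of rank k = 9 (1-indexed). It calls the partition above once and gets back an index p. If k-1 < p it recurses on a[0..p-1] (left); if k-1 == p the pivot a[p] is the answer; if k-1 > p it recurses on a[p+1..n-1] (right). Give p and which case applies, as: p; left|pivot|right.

6; right

pivot = a[9] = 1; i = -1
j=0: a[0]=7 > 1 → no swap
j=1: a[1]=1 ≤ 1 → i=0, swap a[0],a[1] → [1, 7, 1, 1, 7, 1, 1, 1, 6, 1]
j=2: a[2]=1 ≤ 1 → i=1, swap a[1],a[2] → [1, 1, 7, 1, 7, 1, 1, 1, 6, 1]
j=3: a[3]=1 ≤ 1 → i=2, swap a[2],a[3] → [1, 1, 1, 7, 7, 1, 1, 1, 6, 1]
j=4: a[4]=7 > 1 → no swap
j=5: a[5]=1 ≤ 1 → i=3, swap a[3],a[5] → [1, 1, 1, 1, 7, 7, 1, 1, 6, 1]
j=6: a[6]=1 ≤ 1 → i=4, swap a[4],a[6] → [1, 1, 1, 1, 1, 7, 7, 1, 6, 1]
j=7: a[7]=1 ≤ 1 → i=5, swap a[5],a[7] → [1, 1, 1, 1, 1, 1, 7, 7, 6, 1]
j=8: a[8]=6 > 1 → no swap
final swap a[6],a[9] → [1, 1, 1, 1, 1, 1, 1, 7, 6, 7]; return 6
p = 6; k-1 = 8 > 6 ⇒ right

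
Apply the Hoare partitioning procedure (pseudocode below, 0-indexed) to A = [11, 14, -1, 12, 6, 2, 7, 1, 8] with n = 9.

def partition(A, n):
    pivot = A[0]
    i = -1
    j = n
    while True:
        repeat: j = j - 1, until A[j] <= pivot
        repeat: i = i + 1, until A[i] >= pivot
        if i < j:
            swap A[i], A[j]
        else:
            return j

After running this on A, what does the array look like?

pivot=11
j stops at 8 (8), i stops at 0 (11); swap ⇒ [8, 14, -1, 12, 6, 2, 7, 1, 11]
j stops at 7 (1), i stops at 1 (14); swap ⇒ [8, 1, -1, 12, 6, 2, 7, 14, 11]
j stops at 6 (7), i stops at 3 (12); swap ⇒ [8, 1, -1, 7, 6, 2, 12, 14, 11]
j stops at 5, i stops at 6; i≥j ⇒ return 5. A=[8, 1, -1, 7, 6, 2, 12, 14, 11]

[8, 1, -1, 7, 6, 2, 12, 14, 11]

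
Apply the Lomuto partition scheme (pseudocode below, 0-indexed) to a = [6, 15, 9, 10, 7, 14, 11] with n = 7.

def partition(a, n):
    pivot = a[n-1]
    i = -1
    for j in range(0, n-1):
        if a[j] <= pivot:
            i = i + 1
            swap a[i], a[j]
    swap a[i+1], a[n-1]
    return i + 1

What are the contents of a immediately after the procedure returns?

[6, 9, 10, 7, 11, 14, 15]

pivot = a[6] = 11; i = -1
j=0: a[0]=6 ≤ 11 → i=0, swap a[0],a[0] (no change) → [6, 15, 9, 10, 7, 14, 11]
j=1: a[1]=15 > 11 → no swap
j=2: a[2]=9 ≤ 11 → i=1, swap a[1],a[2] → [6, 9, 15, 10, 7, 14, 11]
j=3: a[3]=10 ≤ 11 → i=2, swap a[2],a[3] → [6, 9, 10, 15, 7, 14, 11]
j=4: a[4]=7 ≤ 11 → i=3, swap a[3],a[4] → [6, 9, 10, 7, 15, 14, 11]
j=5: a[5]=14 > 11 → no swap
final swap a[4],a[6] → [6, 9, 10, 7, 11, 14, 15]; return 4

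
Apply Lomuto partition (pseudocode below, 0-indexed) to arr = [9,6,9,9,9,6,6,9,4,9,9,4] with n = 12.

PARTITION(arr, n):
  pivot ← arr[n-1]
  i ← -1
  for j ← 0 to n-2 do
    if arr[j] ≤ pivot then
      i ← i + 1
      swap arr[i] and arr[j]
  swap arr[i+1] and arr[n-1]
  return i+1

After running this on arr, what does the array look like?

[4,4,9,9,9,6,6,9,9,9,9,6]

pivot = arr[11] = 4; i = -1
j=0: arr[0]=9 > 4 → no swap
j=1: arr[1]=6 > 4 → no swap
j=2: arr[2]=9 > 4 → no swap
j=3: arr[3]=9 > 4 → no swap
j=4: arr[4]=9 > 4 → no swap
j=5: arr[5]=6 > 4 → no swap
j=6: arr[6]=6 > 4 → no swap
j=7: arr[7]=9 > 4 → no swap
j=8: arr[8]=4 ≤ 4 → i=0, swap arr[0],arr[8] → [4,6,9,9,9,6,6,9,9,9,9,4]
j=9: arr[9]=9 > 4 → no swap
j=10: arr[10]=9 > 4 → no swap
final swap arr[1],arr[11] → [4,4,9,9,9,6,6,9,9,9,9,6]; return 1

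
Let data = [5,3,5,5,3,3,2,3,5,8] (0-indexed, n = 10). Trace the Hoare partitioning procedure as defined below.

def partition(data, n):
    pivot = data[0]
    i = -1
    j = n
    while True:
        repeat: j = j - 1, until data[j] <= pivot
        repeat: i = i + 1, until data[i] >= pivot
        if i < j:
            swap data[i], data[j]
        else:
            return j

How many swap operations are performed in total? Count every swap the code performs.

3

pivot = data[0] = 5; i = -1, j = 10
j→8 (data[8]=5≤5), i→0 (data[0]=5≥5); i<j, swap → [5,3,5,5,3,3,2,3,5,8]
j→7 (data[7]=3≤5), i→2 (data[2]=5≥5); i<j, swap → [5,3,3,5,3,3,2,5,5,8]
j→6 (data[6]=2≤5), i→3 (data[3]=5≥5); i<j, swap → [5,3,3,2,3,3,5,5,5,8]
j→5, i→6; i≥j, return j=5. data = [5,3,3,2,3,3,5,5,5,8]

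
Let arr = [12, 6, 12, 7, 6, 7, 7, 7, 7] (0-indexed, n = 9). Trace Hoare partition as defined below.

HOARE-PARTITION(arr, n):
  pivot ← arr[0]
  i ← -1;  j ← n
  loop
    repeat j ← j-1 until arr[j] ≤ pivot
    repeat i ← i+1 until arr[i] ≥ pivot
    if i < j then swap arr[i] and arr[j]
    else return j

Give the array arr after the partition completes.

[7, 6, 7, 7, 6, 7, 7, 12, 12]

pivot = arr[0] = 12; i = -1, j = 9
j→8 (arr[8]=7≤12), i→0 (arr[0]=12≥12); i<j, swap → [7, 6, 12, 7, 6, 7, 7, 7, 12]
j→7 (arr[7]=7≤12), i→2 (arr[2]=12≥12); i<j, swap → [7, 6, 7, 7, 6, 7, 7, 12, 12]
j→6, i→7; i≥j, return j=6. arr = [7, 6, 7, 7, 6, 7, 7, 12, 12]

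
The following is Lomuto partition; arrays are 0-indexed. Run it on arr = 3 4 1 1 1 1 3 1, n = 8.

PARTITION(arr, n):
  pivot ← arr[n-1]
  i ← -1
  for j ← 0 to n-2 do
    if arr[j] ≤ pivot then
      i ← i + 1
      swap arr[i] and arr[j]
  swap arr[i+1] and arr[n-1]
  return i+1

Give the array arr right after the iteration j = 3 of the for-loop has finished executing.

pivot=1, i=-1
j=0: 3>1, skip
j=1: 4>1, skip
j=2: 1≤1, i=0, swap(0,2) ⇒ 1 4 3 1 1 1 3 1
j=3: 1≤1, i=1, swap(1,3) ⇒ 1 1 3 4 1 1 3 1
(after j=3) arr = 1 1 3 4 1 1 3 1

1 1 3 4 1 1 3 1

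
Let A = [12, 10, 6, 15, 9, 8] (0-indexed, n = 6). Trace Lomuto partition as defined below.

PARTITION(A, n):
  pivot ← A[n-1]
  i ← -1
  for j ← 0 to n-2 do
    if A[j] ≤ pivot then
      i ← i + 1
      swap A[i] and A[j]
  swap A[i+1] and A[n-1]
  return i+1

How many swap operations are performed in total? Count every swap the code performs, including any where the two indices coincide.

pivot=8, i=-1
j=0: 12>8, skip
j=1: 10>8, skip
j=2: 6≤8, i=0, swap(0,2) ⇒ [6, 10, 12, 15, 9, 8]
j=3: 15>8, skip
j=4: 9>8, skip
swap(1,5) ⇒ [6, 8, 12, 15, 9, 10]; return 1

2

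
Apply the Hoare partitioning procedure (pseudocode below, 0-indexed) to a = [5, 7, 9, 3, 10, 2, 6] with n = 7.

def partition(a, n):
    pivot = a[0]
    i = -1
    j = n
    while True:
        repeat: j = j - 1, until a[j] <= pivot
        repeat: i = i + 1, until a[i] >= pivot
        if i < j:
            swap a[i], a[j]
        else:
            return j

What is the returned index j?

1

pivot=5
j stops at 5 (2), i stops at 0 (5); swap ⇒ [2, 7, 9, 3, 10, 5, 6]
j stops at 3 (3), i stops at 1 (7); swap ⇒ [2, 3, 9, 7, 10, 5, 6]
j stops at 1, i stops at 2; i≥j ⇒ return 1. a=[2, 3, 9, 7, 10, 5, 6]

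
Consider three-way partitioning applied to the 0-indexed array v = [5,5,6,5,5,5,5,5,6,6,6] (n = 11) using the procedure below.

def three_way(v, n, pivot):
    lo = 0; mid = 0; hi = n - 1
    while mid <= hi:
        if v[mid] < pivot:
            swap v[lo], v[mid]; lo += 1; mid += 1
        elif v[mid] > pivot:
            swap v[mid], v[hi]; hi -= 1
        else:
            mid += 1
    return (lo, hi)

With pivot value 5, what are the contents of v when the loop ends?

lo=0 mid=0 hi=10
5=5: mid=1
5=5: mid=2
6>5: swap(2,10), hi=9 ⇒ [5,5,6,5,5,5,5,5,6,6,6]
6>5: swap(2,9), hi=8 ⇒ [5,5,6,5,5,5,5,5,6,6,6]
6>5: swap(2,8), hi=7 ⇒ [5,5,6,5,5,5,5,5,6,6,6]
6>5: swap(2,7), hi=6 ⇒ [5,5,5,5,5,5,5,6,6,6,6]
5=5: mid=3
5=5: mid=4
5=5: mid=5
5=5: mid=6
5=5: mid=7
done. lo=0 hi=6; v=[5,5,5,5,5,5,5,6,6,6,6]

[5,5,5,5,5,5,5,6,6,6,6]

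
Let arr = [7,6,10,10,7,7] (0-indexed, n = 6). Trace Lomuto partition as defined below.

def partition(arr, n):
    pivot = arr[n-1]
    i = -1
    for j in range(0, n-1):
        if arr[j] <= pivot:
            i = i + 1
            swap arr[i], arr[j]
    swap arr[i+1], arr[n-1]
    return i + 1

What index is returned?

pivot=7, i=-1
j=0: 7≤7, i=0, swap(0,0) ⇒ [7,6,10,10,7,7]
j=1: 6≤7, i=1, swap(1,1) ⇒ [7,6,10,10,7,7]
j=2: 10>7, skip
j=3: 10>7, skip
j=4: 7≤7, i=2, swap(2,4) ⇒ [7,6,7,10,10,7]
swap(3,5) ⇒ [7,6,7,7,10,10]; return 3

3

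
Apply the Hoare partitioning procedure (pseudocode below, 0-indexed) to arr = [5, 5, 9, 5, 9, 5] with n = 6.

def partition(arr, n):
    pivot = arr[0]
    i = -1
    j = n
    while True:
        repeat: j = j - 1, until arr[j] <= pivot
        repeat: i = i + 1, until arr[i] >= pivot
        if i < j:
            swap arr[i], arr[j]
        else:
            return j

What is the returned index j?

pivot = arr[0] = 5; i = -1, j = 6
j→5 (arr[5]=5≤5), i→0 (arr[0]=5≥5); i<j, swap → [5, 5, 9, 5, 9, 5]
j→3 (arr[3]=5≤5), i→1 (arr[1]=5≥5); i<j, swap → [5, 5, 9, 5, 9, 5]
j→1, i→2; i≥j, return j=1. arr = [5, 5, 9, 5, 9, 5]

1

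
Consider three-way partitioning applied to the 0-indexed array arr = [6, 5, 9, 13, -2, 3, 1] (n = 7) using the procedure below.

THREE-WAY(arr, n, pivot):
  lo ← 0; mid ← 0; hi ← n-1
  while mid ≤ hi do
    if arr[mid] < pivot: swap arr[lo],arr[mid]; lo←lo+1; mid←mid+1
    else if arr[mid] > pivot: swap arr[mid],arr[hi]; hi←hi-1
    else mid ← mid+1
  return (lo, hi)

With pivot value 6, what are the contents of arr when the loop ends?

pivot = 6; lo=0, mid=0, hi=6
arr[mid]=6=6: mid=1
arr[mid]=5<6: swap arr[0],arr[1]; lo=1,mid=2 → [5, 6, 9, 13, -2, 3, 1]
arr[mid]=9>6: swap arr[2],arr[6]; hi=5 → [5, 6, 1, 13, -2, 3, 9]
arr[mid]=1<6: swap arr[1],arr[2]; lo=2,mid=3 → [5, 1, 6, 13, -2, 3, 9]
arr[mid]=13>6: swap arr[3],arr[5]; hi=4 → [5, 1, 6, 3, -2, 13, 9]
arr[mid]=3<6: swap arr[2],arr[3]; lo=3,mid=4 → [5, 1, 3, 6, -2, 13, 9]
arr[mid]=-2<6: swap arr[3],arr[4]; lo=4,mid=5 → [5, 1, 3, -2, 6, 13, 9]
end: lo=4, hi=4; arr = [5, 1, 3, -2, 6, 13, 9]

[5, 1, 3, -2, 6, 13, 9]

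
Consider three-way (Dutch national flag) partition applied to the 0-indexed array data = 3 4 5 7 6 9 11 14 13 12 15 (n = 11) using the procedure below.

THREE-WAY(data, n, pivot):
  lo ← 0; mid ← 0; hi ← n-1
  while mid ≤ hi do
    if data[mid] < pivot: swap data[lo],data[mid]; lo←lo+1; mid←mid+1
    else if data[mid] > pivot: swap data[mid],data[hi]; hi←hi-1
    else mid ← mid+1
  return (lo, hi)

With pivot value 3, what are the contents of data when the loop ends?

3 5 7 6 9 11 14 13 12 15 4

lo=0 mid=0 hi=10
3=3: mid=1
4>3: swap(1,10), hi=9 ⇒ 3 15 5 7 6 9 11 14 13 12 4
15>3: swap(1,9), hi=8 ⇒ 3 12 5 7 6 9 11 14 13 15 4
12>3: swap(1,8), hi=7 ⇒ 3 13 5 7 6 9 11 14 12 15 4
13>3: swap(1,7), hi=6 ⇒ 3 14 5 7 6 9 11 13 12 15 4
14>3: swap(1,6), hi=5 ⇒ 3 11 5 7 6 9 14 13 12 15 4
11>3: swap(1,5), hi=4 ⇒ 3 9 5 7 6 11 14 13 12 15 4
9>3: swap(1,4), hi=3 ⇒ 3 6 5 7 9 11 14 13 12 15 4
6>3: swap(1,3), hi=2 ⇒ 3 7 5 6 9 11 14 13 12 15 4
7>3: swap(1,2), hi=1 ⇒ 3 5 7 6 9 11 14 13 12 15 4
5>3: swap(1,1), hi=0 ⇒ 3 5 7 6 9 11 14 13 12 15 4
done. lo=0 hi=0; data=3 5 7 6 9 11 14 13 12 15 4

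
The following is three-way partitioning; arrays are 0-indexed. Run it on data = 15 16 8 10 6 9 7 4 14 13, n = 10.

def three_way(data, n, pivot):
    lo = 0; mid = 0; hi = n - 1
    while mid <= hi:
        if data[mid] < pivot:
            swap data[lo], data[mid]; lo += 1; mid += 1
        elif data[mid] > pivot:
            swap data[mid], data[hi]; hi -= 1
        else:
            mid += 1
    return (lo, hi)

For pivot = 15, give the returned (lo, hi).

(8, 8)

pivot = 15; lo=0, mid=0, hi=9
data[mid]=15=15: mid=1
data[mid]=16>15: swap data[1],data[9]; hi=8 → 15 13 8 10 6 9 7 4 14 16
data[mid]=13<15: swap data[0],data[1]; lo=1,mid=2 → 13 15 8 10 6 9 7 4 14 16
data[mid]=8<15: swap data[1],data[2]; lo=2,mid=3 → 13 8 15 10 6 9 7 4 14 16
data[mid]=10<15: swap data[2],data[3]; lo=3,mid=4 → 13 8 10 15 6 9 7 4 14 16
data[mid]=6<15: swap data[3],data[4]; lo=4,mid=5 → 13 8 10 6 15 9 7 4 14 16
data[mid]=9<15: swap data[4],data[5]; lo=5,mid=6 → 13 8 10 6 9 15 7 4 14 16
data[mid]=7<15: swap data[5],data[6]; lo=6,mid=7 → 13 8 10 6 9 7 15 4 14 16
data[mid]=4<15: swap data[6],data[7]; lo=7,mid=8 → 13 8 10 6 9 7 4 15 14 16
data[mid]=14<15: swap data[7],data[8]; lo=8,mid=9 → 13 8 10 6 9 7 4 14 15 16
end: lo=8, hi=8; data = 13 8 10 6 9 7 4 14 15 16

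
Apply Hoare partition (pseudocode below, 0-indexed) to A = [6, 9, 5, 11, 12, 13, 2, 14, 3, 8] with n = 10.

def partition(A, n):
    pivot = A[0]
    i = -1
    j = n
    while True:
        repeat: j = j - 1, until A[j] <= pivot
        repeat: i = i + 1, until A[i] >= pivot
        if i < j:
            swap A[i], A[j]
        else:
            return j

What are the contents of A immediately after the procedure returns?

[3, 2, 5, 11, 12, 13, 9, 14, 6, 8]

pivot=6
j stops at 8 (3), i stops at 0 (6); swap ⇒ [3, 9, 5, 11, 12, 13, 2, 14, 6, 8]
j stops at 6 (2), i stops at 1 (9); swap ⇒ [3, 2, 5, 11, 12, 13, 9, 14, 6, 8]
j stops at 2, i stops at 3; i≥j ⇒ return 2. A=[3, 2, 5, 11, 12, 13, 9, 14, 6, 8]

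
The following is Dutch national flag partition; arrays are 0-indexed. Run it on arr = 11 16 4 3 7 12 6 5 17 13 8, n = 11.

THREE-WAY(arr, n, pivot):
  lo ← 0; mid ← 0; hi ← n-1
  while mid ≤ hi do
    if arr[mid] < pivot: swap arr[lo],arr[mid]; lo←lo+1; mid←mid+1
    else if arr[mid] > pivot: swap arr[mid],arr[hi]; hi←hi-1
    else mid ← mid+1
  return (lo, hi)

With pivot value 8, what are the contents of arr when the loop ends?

5 4 3 7 6 8 12 17 13 16 11

lo=0 mid=0 hi=10
11>8: swap(0,10), hi=9 ⇒ 8 16 4 3 7 12 6 5 17 13 11
8=8: mid=1
16>8: swap(1,9), hi=8 ⇒ 8 13 4 3 7 12 6 5 17 16 11
13>8: swap(1,8), hi=7 ⇒ 8 17 4 3 7 12 6 5 13 16 11
17>8: swap(1,7), hi=6 ⇒ 8 5 4 3 7 12 6 17 13 16 11
5<8: swap(0,1), lo=1 mid=2 ⇒ 5 8 4 3 7 12 6 17 13 16 11
4<8: swap(1,2), lo=2 mid=3 ⇒ 5 4 8 3 7 12 6 17 13 16 11
3<8: swap(2,3), lo=3 mid=4 ⇒ 5 4 3 8 7 12 6 17 13 16 11
7<8: swap(3,4), lo=4 mid=5 ⇒ 5 4 3 7 8 12 6 17 13 16 11
12>8: swap(5,6), hi=5 ⇒ 5 4 3 7 8 6 12 17 13 16 11
6<8: swap(4,5), lo=5 mid=6 ⇒ 5 4 3 7 6 8 12 17 13 16 11
done. lo=5 hi=5; arr=5 4 3 7 6 8 12 17 13 16 11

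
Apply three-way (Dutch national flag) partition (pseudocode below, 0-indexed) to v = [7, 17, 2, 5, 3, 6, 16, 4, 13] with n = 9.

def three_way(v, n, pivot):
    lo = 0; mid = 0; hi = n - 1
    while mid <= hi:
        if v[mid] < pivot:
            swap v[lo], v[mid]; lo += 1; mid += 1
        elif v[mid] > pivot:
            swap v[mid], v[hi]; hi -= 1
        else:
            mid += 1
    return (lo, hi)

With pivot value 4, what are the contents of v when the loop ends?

lo=0 mid=0 hi=8
7>4: swap(0,8), hi=7 ⇒ [13, 17, 2, 5, 3, 6, 16, 4, 7]
13>4: swap(0,7), hi=6 ⇒ [4, 17, 2, 5, 3, 6, 16, 13, 7]
4=4: mid=1
17>4: swap(1,6), hi=5 ⇒ [4, 16, 2, 5, 3, 6, 17, 13, 7]
16>4: swap(1,5), hi=4 ⇒ [4, 6, 2, 5, 3, 16, 17, 13, 7]
6>4: swap(1,4), hi=3 ⇒ [4, 3, 2, 5, 6, 16, 17, 13, 7]
3<4: swap(0,1), lo=1 mid=2 ⇒ [3, 4, 2, 5, 6, 16, 17, 13, 7]
2<4: swap(1,2), lo=2 mid=3 ⇒ [3, 2, 4, 5, 6, 16, 17, 13, 7]
5>4: swap(3,3), hi=2 ⇒ [3, 2, 4, 5, 6, 16, 17, 13, 7]
done. lo=2 hi=2; v=[3, 2, 4, 5, 6, 16, 17, 13, 7]

[3, 2, 4, 5, 6, 16, 17, 13, 7]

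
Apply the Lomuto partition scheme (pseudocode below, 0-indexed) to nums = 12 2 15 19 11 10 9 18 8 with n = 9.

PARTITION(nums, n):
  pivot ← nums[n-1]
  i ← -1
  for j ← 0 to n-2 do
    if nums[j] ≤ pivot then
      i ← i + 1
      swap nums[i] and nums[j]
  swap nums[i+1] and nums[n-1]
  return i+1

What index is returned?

1

pivot = nums[8] = 8; i = -1
j=0: nums[0]=12 > 8 → no swap
j=1: nums[1]=2 ≤ 8 → i=0, swap nums[0],nums[1] → 2 12 15 19 11 10 9 18 8
j=2: nums[2]=15 > 8 → no swap
j=3: nums[3]=19 > 8 → no swap
j=4: nums[4]=11 > 8 → no swap
j=5: nums[5]=10 > 8 → no swap
j=6: nums[6]=9 > 8 → no swap
j=7: nums[7]=18 > 8 → no swap
final swap nums[1],nums[8] → 2 8 15 19 11 10 9 18 12; return 1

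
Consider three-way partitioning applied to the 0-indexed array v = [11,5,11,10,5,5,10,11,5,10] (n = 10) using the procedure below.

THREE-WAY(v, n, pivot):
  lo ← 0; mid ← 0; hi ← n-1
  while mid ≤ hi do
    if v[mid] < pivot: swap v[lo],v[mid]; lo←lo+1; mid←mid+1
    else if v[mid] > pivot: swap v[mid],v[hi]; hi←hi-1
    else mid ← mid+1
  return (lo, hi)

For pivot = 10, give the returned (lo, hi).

(4, 6)

lo=0 mid=0 hi=9
11>10: swap(0,9), hi=8 ⇒ [10,5,11,10,5,5,10,11,5,11]
10=10: mid=1
5<10: swap(0,1), lo=1 mid=2 ⇒ [5,10,11,10,5,5,10,11,5,11]
11>10: swap(2,8), hi=7 ⇒ [5,10,5,10,5,5,10,11,11,11]
5<10: swap(1,2), lo=2 mid=3 ⇒ [5,5,10,10,5,5,10,11,11,11]
10=10: mid=4
5<10: swap(2,4), lo=3 mid=5 ⇒ [5,5,5,10,10,5,10,11,11,11]
5<10: swap(3,5), lo=4 mid=6 ⇒ [5,5,5,5,10,10,10,11,11,11]
10=10: mid=7
11>10: swap(7,7), hi=6 ⇒ [5,5,5,5,10,10,10,11,11,11]
done. lo=4 hi=6; v=[5,5,5,5,10,10,10,11,11,11]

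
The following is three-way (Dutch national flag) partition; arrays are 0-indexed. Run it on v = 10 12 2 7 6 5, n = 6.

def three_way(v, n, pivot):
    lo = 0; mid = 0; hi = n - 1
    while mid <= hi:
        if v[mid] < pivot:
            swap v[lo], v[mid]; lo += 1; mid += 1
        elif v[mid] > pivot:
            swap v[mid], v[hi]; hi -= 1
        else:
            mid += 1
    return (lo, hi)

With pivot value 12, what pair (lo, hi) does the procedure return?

lo=0 mid=0 hi=5
10<12: swap(0,0), lo=1 mid=1 ⇒ 10 12 2 7 6 5
12=12: mid=2
2<12: swap(1,2), lo=2 mid=3 ⇒ 10 2 12 7 6 5
7<12: swap(2,3), lo=3 mid=4 ⇒ 10 2 7 12 6 5
6<12: swap(3,4), lo=4 mid=5 ⇒ 10 2 7 6 12 5
5<12: swap(4,5), lo=5 mid=6 ⇒ 10 2 7 6 5 12
done. lo=5 hi=5; v=10 2 7 6 5 12

(5, 5)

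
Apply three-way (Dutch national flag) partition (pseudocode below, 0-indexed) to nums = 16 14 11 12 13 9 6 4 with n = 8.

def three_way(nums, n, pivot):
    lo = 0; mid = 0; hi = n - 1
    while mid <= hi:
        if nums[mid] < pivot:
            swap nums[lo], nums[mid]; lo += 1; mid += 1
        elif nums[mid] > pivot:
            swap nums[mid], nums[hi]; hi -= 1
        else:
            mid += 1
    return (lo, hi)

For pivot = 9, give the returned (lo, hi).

lo=0 mid=0 hi=7
16>9: swap(0,7), hi=6 ⇒ 4 14 11 12 13 9 6 16
4<9: swap(0,0), lo=1 mid=1 ⇒ 4 14 11 12 13 9 6 16
14>9: swap(1,6), hi=5 ⇒ 4 6 11 12 13 9 14 16
6<9: swap(1,1), lo=2 mid=2 ⇒ 4 6 11 12 13 9 14 16
11>9: swap(2,5), hi=4 ⇒ 4 6 9 12 13 11 14 16
9=9: mid=3
12>9: swap(3,4), hi=3 ⇒ 4 6 9 13 12 11 14 16
13>9: swap(3,3), hi=2 ⇒ 4 6 9 13 12 11 14 16
done. lo=2 hi=2; nums=4 6 9 13 12 11 14 16

(2, 2)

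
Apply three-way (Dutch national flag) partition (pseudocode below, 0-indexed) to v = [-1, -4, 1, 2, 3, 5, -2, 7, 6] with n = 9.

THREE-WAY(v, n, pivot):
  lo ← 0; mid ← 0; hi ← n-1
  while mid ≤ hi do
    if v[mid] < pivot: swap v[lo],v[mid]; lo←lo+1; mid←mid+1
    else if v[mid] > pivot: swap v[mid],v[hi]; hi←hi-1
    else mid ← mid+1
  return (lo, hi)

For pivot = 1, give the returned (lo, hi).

pivot = 1; lo=0, mid=0, hi=8
v[mid]=-1<1: swap v[0],v[0]; lo=1,mid=1 → [-1, -4, 1, 2, 3, 5, -2, 7, 6]
v[mid]=-4<1: swap v[1],v[1]; lo=2,mid=2 → [-1, -4, 1, 2, 3, 5, -2, 7, 6]
v[mid]=1=1: mid=3
v[mid]=2>1: swap v[3],v[8]; hi=7 → [-1, -4, 1, 6, 3, 5, -2, 7, 2]
v[mid]=6>1: swap v[3],v[7]; hi=6 → [-1, -4, 1, 7, 3, 5, -2, 6, 2]
v[mid]=7>1: swap v[3],v[6]; hi=5 → [-1, -4, 1, -2, 3, 5, 7, 6, 2]
v[mid]=-2<1: swap v[2],v[3]; lo=3,mid=4 → [-1, -4, -2, 1, 3, 5, 7, 6, 2]
v[mid]=3>1: swap v[4],v[5]; hi=4 → [-1, -4, -2, 1, 5, 3, 7, 6, 2]
v[mid]=5>1: swap v[4],v[4]; hi=3 → [-1, -4, -2, 1, 5, 3, 7, 6, 2]
end: lo=3, hi=3; v = [-1, -4, -2, 1, 5, 3, 7, 6, 2]

(3, 3)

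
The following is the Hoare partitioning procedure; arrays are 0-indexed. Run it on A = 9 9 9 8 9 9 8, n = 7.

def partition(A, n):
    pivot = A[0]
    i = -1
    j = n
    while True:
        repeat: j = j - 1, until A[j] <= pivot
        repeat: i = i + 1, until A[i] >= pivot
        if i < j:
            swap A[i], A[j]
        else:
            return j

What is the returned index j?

pivot = A[0] = 9; i = -1, j = 7
j→6 (A[6]=8≤9), i→0 (A[0]=9≥9); i<j, swap → 8 9 9 8 9 9 9
j→5 (A[5]=9≤9), i→1 (A[1]=9≥9); i<j, swap → 8 9 9 8 9 9 9
j→4 (A[4]=9≤9), i→2 (A[2]=9≥9); i<j, swap → 8 9 9 8 9 9 9
j→3, i→4; i≥j, return j=3. A = 8 9 9 8 9 9 9

3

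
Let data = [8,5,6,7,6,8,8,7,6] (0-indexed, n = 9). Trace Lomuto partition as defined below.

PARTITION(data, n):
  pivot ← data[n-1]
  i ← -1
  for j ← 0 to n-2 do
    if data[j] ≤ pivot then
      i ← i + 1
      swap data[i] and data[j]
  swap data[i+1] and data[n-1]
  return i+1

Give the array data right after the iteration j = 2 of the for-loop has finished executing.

[5,6,8,7,6,8,8,7,6]

pivot=6, i=-1
j=0: 8>6, skip
j=1: 5≤6, i=0, swap(0,1) ⇒ [5,8,6,7,6,8,8,7,6]
j=2: 6≤6, i=1, swap(1,2) ⇒ [5,6,8,7,6,8,8,7,6]
(after j=2) data = [5,6,8,7,6,8,8,7,6]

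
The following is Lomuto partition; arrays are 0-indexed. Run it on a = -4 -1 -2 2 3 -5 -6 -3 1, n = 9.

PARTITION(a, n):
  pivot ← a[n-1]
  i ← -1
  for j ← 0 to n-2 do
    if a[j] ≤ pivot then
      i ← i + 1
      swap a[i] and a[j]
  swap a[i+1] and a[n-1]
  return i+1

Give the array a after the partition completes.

pivot=1, i=-1
j=0: -4≤1, i=0, swap(0,0) ⇒ -4 -1 -2 2 3 -5 -6 -3 1
j=1: -1≤1, i=1, swap(1,1) ⇒ -4 -1 -2 2 3 -5 -6 -3 1
j=2: -2≤1, i=2, swap(2,2) ⇒ -4 -1 -2 2 3 -5 -6 -3 1
j=3: 2>1, skip
j=4: 3>1, skip
j=5: -5≤1, i=3, swap(3,5) ⇒ -4 -1 -2 -5 3 2 -6 -3 1
j=6: -6≤1, i=4, swap(4,6) ⇒ -4 -1 -2 -5 -6 2 3 -3 1
j=7: -3≤1, i=5, swap(5,7) ⇒ -4 -1 -2 -5 -6 -3 3 2 1
swap(6,8) ⇒ -4 -1 -2 -5 -6 -3 1 2 3; return 6

-4 -1 -2 -5 -6 -3 1 2 3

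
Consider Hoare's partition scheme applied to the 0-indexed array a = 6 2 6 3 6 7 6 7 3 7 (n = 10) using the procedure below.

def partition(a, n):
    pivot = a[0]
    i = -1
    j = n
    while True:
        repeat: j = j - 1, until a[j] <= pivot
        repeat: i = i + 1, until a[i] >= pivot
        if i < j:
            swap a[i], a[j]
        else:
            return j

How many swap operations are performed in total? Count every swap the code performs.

pivot = a[0] = 6; i = -1, j = 10
j→8 (a[8]=3≤6), i→0 (a[0]=6≥6); i<j, swap → 3 2 6 3 6 7 6 7 6 7
j→6 (a[6]=6≤6), i→2 (a[2]=6≥6); i<j, swap → 3 2 6 3 6 7 6 7 6 7
j→4, i→4; i≥j, return j=4. a = 3 2 6 3 6 7 6 7 6 7

2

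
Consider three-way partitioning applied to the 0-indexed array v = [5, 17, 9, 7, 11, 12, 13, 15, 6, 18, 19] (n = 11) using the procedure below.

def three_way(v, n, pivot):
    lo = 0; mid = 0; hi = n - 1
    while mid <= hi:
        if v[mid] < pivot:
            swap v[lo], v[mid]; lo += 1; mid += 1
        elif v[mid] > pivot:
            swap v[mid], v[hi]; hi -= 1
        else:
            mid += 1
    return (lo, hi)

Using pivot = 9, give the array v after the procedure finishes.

[5, 6, 7, 9, 12, 13, 15, 11, 18, 19, 17]

lo=0 mid=0 hi=10
5<9: swap(0,0), lo=1 mid=1 ⇒ [5, 17, 9, 7, 11, 12, 13, 15, 6, 18, 19]
17>9: swap(1,10), hi=9 ⇒ [5, 19, 9, 7, 11, 12, 13, 15, 6, 18, 17]
19>9: swap(1,9), hi=8 ⇒ [5, 18, 9, 7, 11, 12, 13, 15, 6, 19, 17]
18>9: swap(1,8), hi=7 ⇒ [5, 6, 9, 7, 11, 12, 13, 15, 18, 19, 17]
6<9: swap(1,1), lo=2 mid=2 ⇒ [5, 6, 9, 7, 11, 12, 13, 15, 18, 19, 17]
9=9: mid=3
7<9: swap(2,3), lo=3 mid=4 ⇒ [5, 6, 7, 9, 11, 12, 13, 15, 18, 19, 17]
11>9: swap(4,7), hi=6 ⇒ [5, 6, 7, 9, 15, 12, 13, 11, 18, 19, 17]
15>9: swap(4,6), hi=5 ⇒ [5, 6, 7, 9, 13, 12, 15, 11, 18, 19, 17]
13>9: swap(4,5), hi=4 ⇒ [5, 6, 7, 9, 12, 13, 15, 11, 18, 19, 17]
12>9: swap(4,4), hi=3 ⇒ [5, 6, 7, 9, 12, 13, 15, 11, 18, 19, 17]
done. lo=3 hi=3; v=[5, 6, 7, 9, 12, 13, 15, 11, 18, 19, 17]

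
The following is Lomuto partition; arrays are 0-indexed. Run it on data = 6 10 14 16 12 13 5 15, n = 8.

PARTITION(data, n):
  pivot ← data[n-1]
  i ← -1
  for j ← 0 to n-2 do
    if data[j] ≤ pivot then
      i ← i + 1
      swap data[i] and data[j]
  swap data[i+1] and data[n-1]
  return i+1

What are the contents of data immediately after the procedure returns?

6 10 14 12 13 5 15 16

pivot=15, i=-1
j=0: 6≤15, i=0, swap(0,0) ⇒ 6 10 14 16 12 13 5 15
j=1: 10≤15, i=1, swap(1,1) ⇒ 6 10 14 16 12 13 5 15
j=2: 14≤15, i=2, swap(2,2) ⇒ 6 10 14 16 12 13 5 15
j=3: 16>15, skip
j=4: 12≤15, i=3, swap(3,4) ⇒ 6 10 14 12 16 13 5 15
j=5: 13≤15, i=4, swap(4,5) ⇒ 6 10 14 12 13 16 5 15
j=6: 5≤15, i=5, swap(5,6) ⇒ 6 10 14 12 13 5 16 15
swap(6,7) ⇒ 6 10 14 12 13 5 15 16; return 6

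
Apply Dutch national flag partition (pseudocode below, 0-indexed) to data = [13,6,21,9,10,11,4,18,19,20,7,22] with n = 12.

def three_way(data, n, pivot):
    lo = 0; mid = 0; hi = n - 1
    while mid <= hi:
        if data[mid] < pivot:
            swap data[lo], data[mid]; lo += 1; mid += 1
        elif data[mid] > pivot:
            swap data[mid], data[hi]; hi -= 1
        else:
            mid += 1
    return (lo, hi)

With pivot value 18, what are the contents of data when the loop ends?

lo=0 mid=0 hi=11
13<18: swap(0,0), lo=1 mid=1 ⇒ [13,6,21,9,10,11,4,18,19,20,7,22]
6<18: swap(1,1), lo=2 mid=2 ⇒ [13,6,21,9,10,11,4,18,19,20,7,22]
21>18: swap(2,11), hi=10 ⇒ [13,6,22,9,10,11,4,18,19,20,7,21]
22>18: swap(2,10), hi=9 ⇒ [13,6,7,9,10,11,4,18,19,20,22,21]
7<18: swap(2,2), lo=3 mid=3 ⇒ [13,6,7,9,10,11,4,18,19,20,22,21]
9<18: swap(3,3), lo=4 mid=4 ⇒ [13,6,7,9,10,11,4,18,19,20,22,21]
10<18: swap(4,4), lo=5 mid=5 ⇒ [13,6,7,9,10,11,4,18,19,20,22,21]
11<18: swap(5,5), lo=6 mid=6 ⇒ [13,6,7,9,10,11,4,18,19,20,22,21]
4<18: swap(6,6), lo=7 mid=7 ⇒ [13,6,7,9,10,11,4,18,19,20,22,21]
18=18: mid=8
19>18: swap(8,9), hi=8 ⇒ [13,6,7,9,10,11,4,18,20,19,22,21]
20>18: swap(8,8), hi=7 ⇒ [13,6,7,9,10,11,4,18,20,19,22,21]
done. lo=7 hi=7; data=[13,6,7,9,10,11,4,18,20,19,22,21]

[13,6,7,9,10,11,4,18,20,19,22,21]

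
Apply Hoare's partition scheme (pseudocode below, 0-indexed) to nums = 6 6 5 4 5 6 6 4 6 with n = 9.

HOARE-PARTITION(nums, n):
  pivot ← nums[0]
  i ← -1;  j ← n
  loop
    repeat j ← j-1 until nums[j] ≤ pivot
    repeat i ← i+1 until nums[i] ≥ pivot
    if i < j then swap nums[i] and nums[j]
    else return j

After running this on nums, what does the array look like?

pivot = nums[0] = 6; i = -1, j = 9
j→8 (nums[8]=6≤6), i→0 (nums[0]=6≥6); i<j, swap → 6 6 5 4 5 6 6 4 6
j→7 (nums[7]=4≤6), i→1 (nums[1]=6≥6); i<j, swap → 6 4 5 4 5 6 6 6 6
j→6 (nums[6]=6≤6), i→5 (nums[5]=6≥6); i<j, swap → 6 4 5 4 5 6 6 6 6
j→5, i→6; i≥j, return j=5. nums = 6 4 5 4 5 6 6 6 6

6 4 5 4 5 6 6 6 6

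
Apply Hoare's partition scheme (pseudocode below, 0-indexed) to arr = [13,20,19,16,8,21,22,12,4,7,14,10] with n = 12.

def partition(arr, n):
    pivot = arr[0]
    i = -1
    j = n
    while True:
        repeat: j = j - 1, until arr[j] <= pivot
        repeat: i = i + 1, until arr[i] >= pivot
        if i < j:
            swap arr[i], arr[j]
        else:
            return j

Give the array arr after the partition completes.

[10,7,4,12,8,21,22,16,19,20,14,13]

pivot=13
j stops at 11 (10), i stops at 0 (13); swap ⇒ [10,20,19,16,8,21,22,12,4,7,14,13]
j stops at 9 (7), i stops at 1 (20); swap ⇒ [10,7,19,16,8,21,22,12,4,20,14,13]
j stops at 8 (4), i stops at 2 (19); swap ⇒ [10,7,4,16,8,21,22,12,19,20,14,13]
j stops at 7 (12), i stops at 3 (16); swap ⇒ [10,7,4,12,8,21,22,16,19,20,14,13]
j stops at 4, i stops at 5; i≥j ⇒ return 4. arr=[10,7,4,12,8,21,22,16,19,20,14,13]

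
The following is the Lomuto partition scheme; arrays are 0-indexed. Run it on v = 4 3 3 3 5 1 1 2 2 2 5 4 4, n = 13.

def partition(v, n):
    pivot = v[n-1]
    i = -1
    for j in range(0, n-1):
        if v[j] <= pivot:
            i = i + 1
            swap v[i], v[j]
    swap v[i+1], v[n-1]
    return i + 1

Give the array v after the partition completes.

pivot=4, i=-1
j=0: 4≤4, i=0, swap(0,0) ⇒ 4 3 3 3 5 1 1 2 2 2 5 4 4
j=1: 3≤4, i=1, swap(1,1) ⇒ 4 3 3 3 5 1 1 2 2 2 5 4 4
j=2: 3≤4, i=2, swap(2,2) ⇒ 4 3 3 3 5 1 1 2 2 2 5 4 4
j=3: 3≤4, i=3, swap(3,3) ⇒ 4 3 3 3 5 1 1 2 2 2 5 4 4
j=4: 5>4, skip
j=5: 1≤4, i=4, swap(4,5) ⇒ 4 3 3 3 1 5 1 2 2 2 5 4 4
j=6: 1≤4, i=5, swap(5,6) ⇒ 4 3 3 3 1 1 5 2 2 2 5 4 4
j=7: 2≤4, i=6, swap(6,7) ⇒ 4 3 3 3 1 1 2 5 2 2 5 4 4
j=8: 2≤4, i=7, swap(7,8) ⇒ 4 3 3 3 1 1 2 2 5 2 5 4 4
j=9: 2≤4, i=8, swap(8,9) ⇒ 4 3 3 3 1 1 2 2 2 5 5 4 4
j=10: 5>4, skip
j=11: 4≤4, i=9, swap(9,11) ⇒ 4 3 3 3 1 1 2 2 2 4 5 5 4
swap(10,12) ⇒ 4 3 3 3 1 1 2 2 2 4 4 5 5; return 10

4 3 3 3 1 1 2 2 2 4 4 5 5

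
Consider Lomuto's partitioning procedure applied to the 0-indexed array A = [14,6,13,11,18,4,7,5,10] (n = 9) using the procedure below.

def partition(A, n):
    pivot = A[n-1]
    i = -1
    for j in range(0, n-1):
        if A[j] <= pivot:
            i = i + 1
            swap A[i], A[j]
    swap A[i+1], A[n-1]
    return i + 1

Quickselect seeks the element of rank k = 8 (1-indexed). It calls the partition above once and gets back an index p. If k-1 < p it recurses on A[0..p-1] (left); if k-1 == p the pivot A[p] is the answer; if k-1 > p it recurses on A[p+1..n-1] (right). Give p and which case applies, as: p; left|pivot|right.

pivot = A[8] = 10; i = -1
j=0: A[0]=14 > 10 → no swap
j=1: A[1]=6 ≤ 10 → i=0, swap A[0],A[1] → [6,14,13,11,18,4,7,5,10]
j=2: A[2]=13 > 10 → no swap
j=3: A[3]=11 > 10 → no swap
j=4: A[4]=18 > 10 → no swap
j=5: A[5]=4 ≤ 10 → i=1, swap A[1],A[5] → [6,4,13,11,18,14,7,5,10]
j=6: A[6]=7 ≤ 10 → i=2, swap A[2],A[6] → [6,4,7,11,18,14,13,5,10]
j=7: A[7]=5 ≤ 10 → i=3, swap A[3],A[7] → [6,4,7,5,18,14,13,11,10]
final swap A[4],A[8] → [6,4,7,5,10,14,13,11,18]; return 4
p = 4; k-1 = 7 > 4 ⇒ right

4; right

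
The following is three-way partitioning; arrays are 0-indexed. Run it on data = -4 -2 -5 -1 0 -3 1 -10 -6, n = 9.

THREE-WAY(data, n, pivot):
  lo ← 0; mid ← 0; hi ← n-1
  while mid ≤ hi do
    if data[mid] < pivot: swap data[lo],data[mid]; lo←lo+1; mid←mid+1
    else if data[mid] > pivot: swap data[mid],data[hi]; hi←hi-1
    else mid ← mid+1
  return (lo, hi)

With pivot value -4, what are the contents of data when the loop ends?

pivot = -4; lo=0, mid=0, hi=8
data[mid]=-4=-4: mid=1
data[mid]=-2>-4: swap data[1],data[8]; hi=7 → -4 -6 -5 -1 0 -3 1 -10 -2
data[mid]=-6<-4: swap data[0],data[1]; lo=1,mid=2 → -6 -4 -5 -1 0 -3 1 -10 -2
data[mid]=-5<-4: swap data[1],data[2]; lo=2,mid=3 → -6 -5 -4 -1 0 -3 1 -10 -2
data[mid]=-1>-4: swap data[3],data[7]; hi=6 → -6 -5 -4 -10 0 -3 1 -1 -2
data[mid]=-10<-4: swap data[2],data[3]; lo=3,mid=4 → -6 -5 -10 -4 0 -3 1 -1 -2
data[mid]=0>-4: swap data[4],data[6]; hi=5 → -6 -5 -10 -4 1 -3 0 -1 -2
data[mid]=1>-4: swap data[4],data[5]; hi=4 → -6 -5 -10 -4 -3 1 0 -1 -2
data[mid]=-3>-4: swap data[4],data[4]; hi=3 → -6 -5 -10 -4 -3 1 0 -1 -2
end: lo=3, hi=3; data = -6 -5 -10 -4 -3 1 0 -1 -2

-6 -5 -10 -4 -3 1 0 -1 -2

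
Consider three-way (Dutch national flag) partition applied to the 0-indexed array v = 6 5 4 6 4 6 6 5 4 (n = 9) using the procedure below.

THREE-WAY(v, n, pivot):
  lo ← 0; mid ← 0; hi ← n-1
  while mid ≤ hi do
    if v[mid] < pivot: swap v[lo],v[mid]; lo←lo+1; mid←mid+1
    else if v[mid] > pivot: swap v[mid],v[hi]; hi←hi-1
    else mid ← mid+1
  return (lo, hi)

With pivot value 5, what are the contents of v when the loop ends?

4 4 4 5 5 6 6 6 6

lo=0 mid=0 hi=8
6>5: swap(0,8), hi=7 ⇒ 4 5 4 6 4 6 6 5 6
4<5: swap(0,0), lo=1 mid=1 ⇒ 4 5 4 6 4 6 6 5 6
5=5: mid=2
4<5: swap(1,2), lo=2 mid=3 ⇒ 4 4 5 6 4 6 6 5 6
6>5: swap(3,7), hi=6 ⇒ 4 4 5 5 4 6 6 6 6
5=5: mid=4
4<5: swap(2,4), lo=3 mid=5 ⇒ 4 4 4 5 5 6 6 6 6
6>5: swap(5,6), hi=5 ⇒ 4 4 4 5 5 6 6 6 6
6>5: swap(5,5), hi=4 ⇒ 4 4 4 5 5 6 6 6 6
done. lo=3 hi=4; v=4 4 4 5 5 6 6 6 6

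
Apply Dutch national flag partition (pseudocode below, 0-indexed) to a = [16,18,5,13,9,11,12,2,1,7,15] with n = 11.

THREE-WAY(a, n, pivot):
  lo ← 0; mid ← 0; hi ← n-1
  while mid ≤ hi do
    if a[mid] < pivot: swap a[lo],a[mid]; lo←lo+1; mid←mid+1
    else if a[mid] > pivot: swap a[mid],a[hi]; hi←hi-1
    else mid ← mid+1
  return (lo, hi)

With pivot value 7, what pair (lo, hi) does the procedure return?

(3, 3)

lo=0 mid=0 hi=10
16>7: swap(0,10), hi=9 ⇒ [15,18,5,13,9,11,12,2,1,7,16]
15>7: swap(0,9), hi=8 ⇒ [7,18,5,13,9,11,12,2,1,15,16]
7=7: mid=1
18>7: swap(1,8), hi=7 ⇒ [7,1,5,13,9,11,12,2,18,15,16]
1<7: swap(0,1), lo=1 mid=2 ⇒ [1,7,5,13,9,11,12,2,18,15,16]
5<7: swap(1,2), lo=2 mid=3 ⇒ [1,5,7,13,9,11,12,2,18,15,16]
13>7: swap(3,7), hi=6 ⇒ [1,5,7,2,9,11,12,13,18,15,16]
2<7: swap(2,3), lo=3 mid=4 ⇒ [1,5,2,7,9,11,12,13,18,15,16]
9>7: swap(4,6), hi=5 ⇒ [1,5,2,7,12,11,9,13,18,15,16]
12>7: swap(4,5), hi=4 ⇒ [1,5,2,7,11,12,9,13,18,15,16]
11>7: swap(4,4), hi=3 ⇒ [1,5,2,7,11,12,9,13,18,15,16]
done. lo=3 hi=3; a=[1,5,2,7,11,12,9,13,18,15,16]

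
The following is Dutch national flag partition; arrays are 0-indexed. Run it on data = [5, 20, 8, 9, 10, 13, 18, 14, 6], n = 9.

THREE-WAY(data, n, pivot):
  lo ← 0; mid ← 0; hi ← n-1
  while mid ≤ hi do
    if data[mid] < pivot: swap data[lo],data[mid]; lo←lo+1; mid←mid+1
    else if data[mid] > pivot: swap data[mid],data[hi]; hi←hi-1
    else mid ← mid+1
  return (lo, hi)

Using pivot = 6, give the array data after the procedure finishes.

pivot = 6; lo=0, mid=0, hi=8
data[mid]=5<6: swap data[0],data[0]; lo=1,mid=1 → [5, 20, 8, 9, 10, 13, 18, 14, 6]
data[mid]=20>6: swap data[1],data[8]; hi=7 → [5, 6, 8, 9, 10, 13, 18, 14, 20]
data[mid]=6=6: mid=2
data[mid]=8>6: swap data[2],data[7]; hi=6 → [5, 6, 14, 9, 10, 13, 18, 8, 20]
data[mid]=14>6: swap data[2],data[6]; hi=5 → [5, 6, 18, 9, 10, 13, 14, 8, 20]
data[mid]=18>6: swap data[2],data[5]; hi=4 → [5, 6, 13, 9, 10, 18, 14, 8, 20]
data[mid]=13>6: swap data[2],data[4]; hi=3 → [5, 6, 10, 9, 13, 18, 14, 8, 20]
data[mid]=10>6: swap data[2],data[3]; hi=2 → [5, 6, 9, 10, 13, 18, 14, 8, 20]
data[mid]=9>6: swap data[2],data[2]; hi=1 → [5, 6, 9, 10, 13, 18, 14, 8, 20]
end: lo=1, hi=1; data = [5, 6, 9, 10, 13, 18, 14, 8, 20]

[5, 6, 9, 10, 13, 18, 14, 8, 20]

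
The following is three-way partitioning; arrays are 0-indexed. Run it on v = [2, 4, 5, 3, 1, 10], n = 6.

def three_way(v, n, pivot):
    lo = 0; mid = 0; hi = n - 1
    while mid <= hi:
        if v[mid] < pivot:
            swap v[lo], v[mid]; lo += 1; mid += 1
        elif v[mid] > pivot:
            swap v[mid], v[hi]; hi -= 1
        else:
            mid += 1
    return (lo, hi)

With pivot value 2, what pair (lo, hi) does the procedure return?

lo=0 mid=0 hi=5
2=2: mid=1
4>2: swap(1,5), hi=4 ⇒ [2, 10, 5, 3, 1, 4]
10>2: swap(1,4), hi=3 ⇒ [2, 1, 5, 3, 10, 4]
1<2: swap(0,1), lo=1 mid=2 ⇒ [1, 2, 5, 3, 10, 4]
5>2: swap(2,3), hi=2 ⇒ [1, 2, 3, 5, 10, 4]
3>2: swap(2,2), hi=1 ⇒ [1, 2, 3, 5, 10, 4]
done. lo=1 hi=1; v=[1, 2, 3, 5, 10, 4]

(1, 1)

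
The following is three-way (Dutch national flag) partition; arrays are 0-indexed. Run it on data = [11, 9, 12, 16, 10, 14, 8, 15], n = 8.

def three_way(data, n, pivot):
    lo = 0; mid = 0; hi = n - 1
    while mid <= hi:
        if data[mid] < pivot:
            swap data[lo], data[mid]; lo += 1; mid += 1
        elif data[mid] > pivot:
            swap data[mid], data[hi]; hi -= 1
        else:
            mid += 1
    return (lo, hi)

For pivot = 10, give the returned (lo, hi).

lo=0 mid=0 hi=7
11>10: swap(0,7), hi=6 ⇒ [15, 9, 12, 16, 10, 14, 8, 11]
15>10: swap(0,6), hi=5 ⇒ [8, 9, 12, 16, 10, 14, 15, 11]
8<10: swap(0,0), lo=1 mid=1 ⇒ [8, 9, 12, 16, 10, 14, 15, 11]
9<10: swap(1,1), lo=2 mid=2 ⇒ [8, 9, 12, 16, 10, 14, 15, 11]
12>10: swap(2,5), hi=4 ⇒ [8, 9, 14, 16, 10, 12, 15, 11]
14>10: swap(2,4), hi=3 ⇒ [8, 9, 10, 16, 14, 12, 15, 11]
10=10: mid=3
16>10: swap(3,3), hi=2 ⇒ [8, 9, 10, 16, 14, 12, 15, 11]
done. lo=2 hi=2; data=[8, 9, 10, 16, 14, 12, 15, 11]

(2, 2)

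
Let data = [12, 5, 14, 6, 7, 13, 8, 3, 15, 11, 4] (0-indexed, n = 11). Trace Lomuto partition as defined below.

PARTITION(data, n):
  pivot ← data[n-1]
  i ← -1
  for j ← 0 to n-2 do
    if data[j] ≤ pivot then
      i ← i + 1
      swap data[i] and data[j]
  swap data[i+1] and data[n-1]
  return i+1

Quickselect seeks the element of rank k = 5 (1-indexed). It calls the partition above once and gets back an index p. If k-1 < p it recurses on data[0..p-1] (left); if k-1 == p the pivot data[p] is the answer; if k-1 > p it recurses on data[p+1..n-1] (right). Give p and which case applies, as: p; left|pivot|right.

pivot=4, i=-1
j=0: 12>4, skip
j=1: 5>4, skip
j=2: 14>4, skip
j=3: 6>4, skip
j=4: 7>4, skip
j=5: 13>4, skip
j=6: 8>4, skip
j=7: 3≤4, i=0, swap(0,7) ⇒ [3, 5, 14, 6, 7, 13, 8, 12, 15, 11, 4]
j=8: 15>4, skip
j=9: 11>4, skip
swap(1,10) ⇒ [3, 4, 14, 6, 7, 13, 8, 12, 15, 11, 5]; return 1
p = 1; k-1 = 4 > 1 ⇒ right

1; right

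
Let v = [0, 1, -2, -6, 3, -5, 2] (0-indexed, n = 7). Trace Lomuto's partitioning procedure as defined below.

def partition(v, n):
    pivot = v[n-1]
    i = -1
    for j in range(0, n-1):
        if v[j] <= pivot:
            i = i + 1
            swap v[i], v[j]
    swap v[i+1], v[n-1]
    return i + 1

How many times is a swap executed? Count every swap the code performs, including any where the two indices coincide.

6

pivot = v[6] = 2; i = -1
j=0: v[0]=0 ≤ 2 → i=0, swap v[0],v[0] (no change) → [0, 1, -2, -6, 3, -5, 2]
j=1: v[1]=1 ≤ 2 → i=1, swap v[1],v[1] (no change) → [0, 1, -2, -6, 3, -5, 2]
j=2: v[2]=-2 ≤ 2 → i=2, swap v[2],v[2] (no change) → [0, 1, -2, -6, 3, -5, 2]
j=3: v[3]=-6 ≤ 2 → i=3, swap v[3],v[3] (no change) → [0, 1, -2, -6, 3, -5, 2]
j=4: v[4]=3 > 2 → no swap
j=5: v[5]=-5 ≤ 2 → i=4, swap v[4],v[5] → [0, 1, -2, -6, -5, 3, 2]
final swap v[5],v[6] → [0, 1, -2, -6, -5, 2, 3]; return 5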